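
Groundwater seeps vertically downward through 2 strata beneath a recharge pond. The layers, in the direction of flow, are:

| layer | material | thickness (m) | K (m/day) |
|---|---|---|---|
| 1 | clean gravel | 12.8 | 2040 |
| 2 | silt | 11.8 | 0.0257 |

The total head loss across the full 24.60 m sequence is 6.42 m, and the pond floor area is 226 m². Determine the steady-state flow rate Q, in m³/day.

Flow is perpendicular to layering, so the layers act in series and the equivalent K is the thickness-weighted harmonic mean.
Total thickness L = 12.8 + 11.8 = 24.60 m.
Σ(b_i/K_i) = 12.8/2040 + 11.8/0.0257 = 459.2 d.
K_eq = L / Σ(b_i/K_i) = 24.60 / 459.2 = 0.05358 m/day.
Q = K_eq · A · (Δh/L) = 0.05358 × 226 × (6.42/24.60) = 3.160 m³/day.

3.16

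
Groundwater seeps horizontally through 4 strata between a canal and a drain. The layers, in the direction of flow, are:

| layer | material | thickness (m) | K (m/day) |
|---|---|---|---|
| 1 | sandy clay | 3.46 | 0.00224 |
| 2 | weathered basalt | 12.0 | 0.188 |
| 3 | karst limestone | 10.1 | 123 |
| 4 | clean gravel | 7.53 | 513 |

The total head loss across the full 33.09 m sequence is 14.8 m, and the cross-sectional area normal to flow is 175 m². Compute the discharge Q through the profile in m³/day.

1.61

Flow is perpendicular to layering, so the layers act in series and the equivalent K is the thickness-weighted harmonic mean.
Total thickness L = 3.46 + 12.0 + 10.1 + 7.53 = 33.09 m.
Σ(b_i/K_i) = 3.46/0.00224 + 12.0/0.188 + 10.1/123 + 7.53/513 = 1609 d.
K_eq = L / Σ(b_i/K_i) = 33.09 / 1609 = 0.02057 m/day.
Q = K_eq · A · (Δh/L) = 0.02057 × 175 × (14.8/33.09) = 1.610 m³/day.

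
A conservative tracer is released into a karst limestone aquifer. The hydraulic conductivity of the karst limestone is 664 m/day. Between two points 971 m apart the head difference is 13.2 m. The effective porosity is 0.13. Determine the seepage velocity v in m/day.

69.4

Hydraulic gradient i = Δh / L = 13.2 / 971 = 0.01359.
Darcy flux q = K · i = 664.0 × 0.01359 = 9.027 m/day.
Seepage velocity v = q / n_e = 9.027 / 0.13 = 69.44 m/day.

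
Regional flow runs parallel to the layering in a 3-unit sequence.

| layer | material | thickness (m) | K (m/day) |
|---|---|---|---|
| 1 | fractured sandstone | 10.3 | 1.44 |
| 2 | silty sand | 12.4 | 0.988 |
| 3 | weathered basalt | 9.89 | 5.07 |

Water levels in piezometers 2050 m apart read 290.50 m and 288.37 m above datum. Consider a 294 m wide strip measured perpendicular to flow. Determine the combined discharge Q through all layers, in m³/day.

23.6

Flow is parallel to layering, so each bed carries its own Darcy discharge and the transmissivities add.
Σ(K_i·b_i) = 1.44×10.3 + 0.988×12.4 + 5.07×9.89 = 77.23 m²/day.
Hydraulic gradient i = (290.50 − 288.37) / 2050 = 2.13 / 2050 = 0.001039.
Q = Σ(K_i·b_i) · W · i = 77.23 × 294 × 0.001039 = 23.59 m³/day.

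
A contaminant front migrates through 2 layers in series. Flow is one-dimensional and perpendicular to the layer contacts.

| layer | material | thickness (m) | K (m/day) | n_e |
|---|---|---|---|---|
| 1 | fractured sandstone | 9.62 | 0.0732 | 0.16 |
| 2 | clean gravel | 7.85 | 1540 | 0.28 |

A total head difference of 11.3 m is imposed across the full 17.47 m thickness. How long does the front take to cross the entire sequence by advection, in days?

43.5

With flow normal to the layers, continuity requires the same specific discharge q through every layer.
Σ(b_i/K_i) = 9.62/0.0732 + 7.85/1540 = 131.4 d.
q = Δh / Σ(b_i/K_i) = 11.3 / 131.4 = 0.08598 m/day.
In each layer the seepage velocity is v_i = q/n_i, so the layer transit time is t_i = b_i·n_i / q:
  layer 1 (fractured sandstone): t_1 = 9.62 × 0.16 / 0.08598 = 17.90 d
  layer 2 (clean gravel): t_2 = 7.85 × 0.28 / 0.08598 = 25.56 d
Total t = Σ t_i = 43.47 days.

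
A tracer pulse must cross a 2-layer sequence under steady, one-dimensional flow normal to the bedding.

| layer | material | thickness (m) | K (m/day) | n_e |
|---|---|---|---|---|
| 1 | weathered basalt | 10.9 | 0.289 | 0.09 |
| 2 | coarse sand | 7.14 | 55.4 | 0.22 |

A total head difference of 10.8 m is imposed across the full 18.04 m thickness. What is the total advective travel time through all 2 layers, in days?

8.94

With flow normal to the layers, continuity requires the same specific discharge q through every layer.
Σ(b_i/K_i) = 10.9/0.289 + 7.14/55.4 = 37.85 d.
q = Δh / Σ(b_i/K_i) = 10.8 / 37.85 = 0.2854 m/day.
In each layer the seepage velocity is v_i = q/n_i, so the layer transit time is t_i = b_i·n_i / q:
  layer 1 (weathered basalt): t_1 = 10.9 × 0.09 / 0.2854 = 3.438 d
  layer 2 (coarse sand): t_2 = 7.14 × 0.22 / 0.2854 = 5.504 d
Total t = Σ t_i = 8.942 days.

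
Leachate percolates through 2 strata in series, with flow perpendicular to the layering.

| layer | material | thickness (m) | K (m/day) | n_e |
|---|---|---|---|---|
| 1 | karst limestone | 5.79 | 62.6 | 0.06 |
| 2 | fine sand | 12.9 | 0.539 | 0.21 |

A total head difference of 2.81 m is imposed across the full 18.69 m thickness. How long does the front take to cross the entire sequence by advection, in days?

With flow normal to the layers, continuity requires the same specific discharge q through every layer.
Σ(b_i/K_i) = 5.79/62.6 + 12.9/0.539 = 24.03 d.
q = Δh / Σ(b_i/K_i) = 2.81 / 24.03 = 0.1170 m/day.
In each layer the seepage velocity is v_i = q/n_i, so the layer transit time is t_i = b_i·n_i / q:
  layer 1 (karst limestone): t_1 = 5.79 × 0.06 / 0.1170 = 2.970 d
  layer 2 (fine sand): t_2 = 12.9 × 0.21 / 0.1170 = 23.16 d
Total t = Σ t_i = 26.13 days.

26.1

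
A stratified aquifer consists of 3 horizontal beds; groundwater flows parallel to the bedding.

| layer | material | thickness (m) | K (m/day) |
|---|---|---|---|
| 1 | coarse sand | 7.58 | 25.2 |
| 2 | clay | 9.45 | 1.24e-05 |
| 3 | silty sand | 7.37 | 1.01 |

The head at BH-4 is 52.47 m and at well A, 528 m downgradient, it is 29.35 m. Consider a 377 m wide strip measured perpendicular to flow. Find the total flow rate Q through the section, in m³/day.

Flow is parallel to layering, so each bed carries its own Darcy discharge and the transmissivities add.
Σ(K_i·b_i) = 25.2×7.58 + 1.24e-05×9.45 + 1.01×7.37 = 198.5 m²/day.
Hydraulic gradient i = (52.47 − 29.35) / 528 = 23.12 / 528 = 0.04379.
Q = Σ(K_i·b_i) · W · i = 198.5 × 377 × 0.04379 = 3276 m³/day.

3280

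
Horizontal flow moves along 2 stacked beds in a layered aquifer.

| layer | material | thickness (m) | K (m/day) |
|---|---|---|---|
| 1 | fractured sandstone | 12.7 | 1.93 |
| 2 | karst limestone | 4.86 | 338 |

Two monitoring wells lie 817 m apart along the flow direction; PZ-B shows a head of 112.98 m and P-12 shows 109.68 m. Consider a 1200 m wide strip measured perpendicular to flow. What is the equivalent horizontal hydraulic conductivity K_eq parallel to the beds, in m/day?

94.9

Flow is parallel to layering, so each bed carries its own Darcy discharge and the transmissivities add.
Σ(K_i·b_i) = 1.93×12.7 + 338×4.86 = 1667 m²/day.
Total thickness b = 17.56 m, so K_eq = Σ(K_i·b_i)/b = 94.94 m/day.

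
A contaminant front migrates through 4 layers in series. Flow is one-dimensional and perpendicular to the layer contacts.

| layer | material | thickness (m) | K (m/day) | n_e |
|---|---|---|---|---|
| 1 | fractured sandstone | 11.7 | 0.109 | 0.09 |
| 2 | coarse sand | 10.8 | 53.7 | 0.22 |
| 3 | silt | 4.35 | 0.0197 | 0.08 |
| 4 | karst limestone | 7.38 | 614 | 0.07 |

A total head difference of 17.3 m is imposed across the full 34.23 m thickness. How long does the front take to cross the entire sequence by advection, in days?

81.5

With flow normal to the layers, continuity requires the same specific discharge q through every layer.
Σ(b_i/K_i) = 11.7/0.109 + 10.8/53.7 + 4.35/0.0197 + 7.38/614 = 328.4 d.
q = Δh / Σ(b_i/K_i) = 17.3 / 328.4 = 0.05269 m/day.
In each layer the seepage velocity is v_i = q/n_i, so the layer transit time is t_i = b_i·n_i / q:
  layer 1 (fractured sandstone): t_1 = 11.7 × 0.09 / 0.05269 = 19.99 d
  layer 2 (coarse sand): t_2 = 10.8 × 0.22 / 0.05269 = 45.10 d
  layer 3 (silt): t_3 = 4.35 × 0.08 / 0.05269 = 6.605 d
  layer 4 (karst limestone): t_4 = 7.38 × 0.07 / 0.05269 = 9.805 d
Total t = Σ t_i = 81.50 days.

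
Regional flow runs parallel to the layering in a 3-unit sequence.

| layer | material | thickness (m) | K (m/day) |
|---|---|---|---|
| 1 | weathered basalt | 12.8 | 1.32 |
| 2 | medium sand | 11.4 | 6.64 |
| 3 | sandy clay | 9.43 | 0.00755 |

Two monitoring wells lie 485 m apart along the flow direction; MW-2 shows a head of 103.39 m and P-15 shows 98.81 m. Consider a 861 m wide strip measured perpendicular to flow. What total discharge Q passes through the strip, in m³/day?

753

Flow is parallel to layering, so each bed carries its own Darcy discharge and the transmissivities add.
Σ(K_i·b_i) = 1.32×12.8 + 6.64×11.4 + 0.00755×9.43 = 92.66 m²/day.
Hydraulic gradient i = (103.39 − 98.81) / 485 = 4.58 / 485 = 0.009443.
Q = Σ(K_i·b_i) · W · i = 92.66 × 861 × 0.009443 = 753.4 m³/day.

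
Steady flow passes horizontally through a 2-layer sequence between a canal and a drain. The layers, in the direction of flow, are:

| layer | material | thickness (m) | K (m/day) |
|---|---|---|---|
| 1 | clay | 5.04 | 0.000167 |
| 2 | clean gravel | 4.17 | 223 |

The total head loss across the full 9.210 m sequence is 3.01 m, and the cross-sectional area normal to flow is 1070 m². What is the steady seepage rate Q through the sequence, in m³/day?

Flow is perpendicular to layering, so the layers act in series and the equivalent K is the thickness-weighted harmonic mean.
Total thickness L = 5.04 + 4.17 = 9.210 m.
Σ(b_i/K_i) = 5.04/0.000167 + 4.17/223 = 30180 d.
K_eq = L / Σ(b_i/K_i) = 9.210 / 30180 = 0.0003052 m/day.
Q = K_eq · A · (Δh/L) = 0.0003052 × 1070 × (3.01/9.210) = 0.1067 m³/day.

0.107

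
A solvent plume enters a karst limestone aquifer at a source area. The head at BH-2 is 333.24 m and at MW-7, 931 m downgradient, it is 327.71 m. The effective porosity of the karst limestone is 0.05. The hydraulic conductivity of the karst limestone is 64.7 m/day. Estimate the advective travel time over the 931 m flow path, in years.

0.332

Hydraulic gradient i = (333.24 − 327.71) / 931 = 5.53 / 931 = 0.005940.
Darcy flux q = K · i = 64.70 × 0.005940 = 0.3843 m/day.
Seepage velocity v = q / n_e = 0.3843 / 0.05 = 7.686 m/day.
Travel time t = L / v = 931 / 7.686 = 121.1 days = 0.3316 years.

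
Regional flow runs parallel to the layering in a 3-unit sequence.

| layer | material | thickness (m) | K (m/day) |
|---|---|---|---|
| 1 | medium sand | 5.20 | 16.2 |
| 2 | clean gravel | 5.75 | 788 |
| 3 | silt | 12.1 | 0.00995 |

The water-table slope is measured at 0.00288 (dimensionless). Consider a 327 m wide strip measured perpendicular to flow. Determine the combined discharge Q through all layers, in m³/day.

Flow is parallel to layering, so each bed carries its own Darcy discharge and the transmissivities add.
Σ(K_i·b_i) = 16.2×5.20 + 788×5.75 + 0.00995×12.1 = 4615 m²/day.
Hydraulic gradient i = 0.00288.
Q = Σ(K_i·b_i) · W · i = 4615 × 327 × 0.002880 = 4347 m³/day.

4350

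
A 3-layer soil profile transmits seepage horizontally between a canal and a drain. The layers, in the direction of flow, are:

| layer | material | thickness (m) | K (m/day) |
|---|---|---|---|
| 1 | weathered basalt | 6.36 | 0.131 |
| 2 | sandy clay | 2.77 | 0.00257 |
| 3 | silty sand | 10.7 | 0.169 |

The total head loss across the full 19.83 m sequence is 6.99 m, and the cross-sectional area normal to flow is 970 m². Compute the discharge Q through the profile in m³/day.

5.70

Flow is perpendicular to layering, so the layers act in series and the equivalent K is the thickness-weighted harmonic mean.
Total thickness L = 6.36 + 2.77 + 10.7 = 19.83 m.
Σ(b_i/K_i) = 6.36/0.131 + 2.77/0.00257 + 10.7/0.169 = 1190 d.
K_eq = L / Σ(b_i/K_i) = 19.83 / 1190 = 0.01667 m/day.
Q = K_eq · A · (Δh/L) = 0.01667 × 970 × (6.99/19.83) = 5.699 m³/day.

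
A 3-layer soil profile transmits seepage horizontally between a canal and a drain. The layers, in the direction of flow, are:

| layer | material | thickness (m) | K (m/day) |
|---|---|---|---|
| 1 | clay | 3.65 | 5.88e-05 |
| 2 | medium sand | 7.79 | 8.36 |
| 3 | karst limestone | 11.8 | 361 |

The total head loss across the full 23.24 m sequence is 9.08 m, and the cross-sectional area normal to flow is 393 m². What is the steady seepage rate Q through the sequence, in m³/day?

0.0575

Flow is perpendicular to layering, so the layers act in series and the equivalent K is the thickness-weighted harmonic mean.
Total thickness L = 3.65 + 7.79 + 11.8 = 23.24 m.
Σ(b_i/K_i) = 3.65/5.88e-05 + 7.79/8.36 + 11.8/361 = 62076 d.
K_eq = L / Σ(b_i/K_i) = 23.24 / 62076 = 0.0003744 m/day.
Q = K_eq · A · (Δh/L) = 0.0003744 × 393 × (9.08/23.24) = 0.05749 m³/day.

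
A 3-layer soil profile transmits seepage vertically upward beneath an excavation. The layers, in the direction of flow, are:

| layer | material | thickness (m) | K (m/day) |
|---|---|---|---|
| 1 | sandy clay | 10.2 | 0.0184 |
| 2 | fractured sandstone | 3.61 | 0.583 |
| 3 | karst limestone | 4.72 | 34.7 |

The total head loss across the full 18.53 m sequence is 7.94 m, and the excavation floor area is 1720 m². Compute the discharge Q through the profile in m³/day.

24.4

Flow is perpendicular to layering, so the layers act in series and the equivalent K is the thickness-weighted harmonic mean.
Total thickness L = 10.2 + 3.61 + 4.72 = 18.53 m.
Σ(b_i/K_i) = 10.2/0.0184 + 3.61/0.583 + 4.72/34.7 = 560.7 d.
K_eq = L / Σ(b_i/K_i) = 18.53 / 560.7 = 0.03305 m/day.
Q = K_eq · A · (Δh/L) = 0.03305 × 1720 × (7.94/18.53) = 24.36 m³/day.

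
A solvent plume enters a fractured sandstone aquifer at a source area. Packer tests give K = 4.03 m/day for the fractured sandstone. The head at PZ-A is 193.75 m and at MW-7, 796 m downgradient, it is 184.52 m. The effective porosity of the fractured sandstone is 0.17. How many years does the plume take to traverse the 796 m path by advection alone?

Hydraulic gradient i = (193.75 − 184.52) / 796 = 9.23 / 796 = 0.01160.
Darcy flux q = K · i = 4.030 × 0.01160 = 0.04673 m/day.
Seepage velocity v = q / n_e = 0.04673 / 0.17 = 0.2749 m/day.
Travel time t = L / v = 796 / 0.2749 = 2896 days = 7.928 years.

7.93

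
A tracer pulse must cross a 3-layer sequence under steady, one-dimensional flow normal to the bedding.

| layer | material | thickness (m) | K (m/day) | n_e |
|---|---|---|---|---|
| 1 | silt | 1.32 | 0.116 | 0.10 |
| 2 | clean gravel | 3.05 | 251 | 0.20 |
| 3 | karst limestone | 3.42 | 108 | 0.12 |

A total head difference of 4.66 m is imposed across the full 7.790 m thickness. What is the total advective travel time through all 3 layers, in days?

With flow normal to the layers, continuity requires the same specific discharge q through every layer.
Σ(b_i/K_i) = 1.32/0.116 + 3.05/251 + 3.42/108 = 11.42 d.
q = Δh / Σ(b_i/K_i) = 4.66 / 11.42 = 0.4079 m/day.
In each layer the seepage velocity is v_i = q/n_i, so the layer transit time is t_i = b_i·n_i / q:
  layer 1 (silt): t_1 = 1.32 × 0.10 / 0.4079 = 0.3236 d
  layer 2 (clean gravel): t_2 = 3.05 × 0.20 / 0.4079 = 1.495 d
  layer 3 (karst limestone): t_3 = 3.42 × 0.12 / 0.4079 = 1.006 d
Total t = Σ t_i = 2.825 days.

2.82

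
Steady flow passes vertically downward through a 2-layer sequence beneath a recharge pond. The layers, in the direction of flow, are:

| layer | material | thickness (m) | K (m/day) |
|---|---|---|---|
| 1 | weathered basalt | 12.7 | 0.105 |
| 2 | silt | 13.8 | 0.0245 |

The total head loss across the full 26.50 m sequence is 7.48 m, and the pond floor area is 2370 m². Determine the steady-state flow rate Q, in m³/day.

Flow is perpendicular to layering, so the layers act in series and the equivalent K is the thickness-weighted harmonic mean.
Total thickness L = 12.7 + 13.8 = 26.50 m.
Σ(b_i/K_i) = 12.7/0.105 + 13.8/0.0245 = 684.2 d.
K_eq = L / Σ(b_i/K_i) = 26.50 / 684.2 = 0.03873 m/day.
Q = K_eq · A · (Δh/L) = 0.03873 × 2370 × (7.48/26.50) = 25.91 m³/day.

25.9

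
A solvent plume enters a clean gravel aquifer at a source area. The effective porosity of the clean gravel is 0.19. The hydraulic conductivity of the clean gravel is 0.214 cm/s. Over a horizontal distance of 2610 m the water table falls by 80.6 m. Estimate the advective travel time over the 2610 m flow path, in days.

86.9

Convert K: 0.214 cm/s × 864 = 184.9 m/day.
Hydraulic gradient i = Δh / L = 80.6 / 2610 = 0.03088.
Darcy flux q = K · i = 184.9 × 0.03088 = 5.710 m/day.
Seepage velocity v = q / n_e = 5.710 / 0.19 = 30.05 m/day.
Travel time t = L / v = 2610 / 30.05 = 86.85 days.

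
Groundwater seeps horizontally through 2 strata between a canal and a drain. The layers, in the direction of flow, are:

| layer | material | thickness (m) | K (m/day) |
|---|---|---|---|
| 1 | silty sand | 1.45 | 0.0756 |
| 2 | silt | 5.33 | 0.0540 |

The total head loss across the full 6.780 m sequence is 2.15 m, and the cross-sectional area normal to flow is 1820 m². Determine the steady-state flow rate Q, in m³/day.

Flow is perpendicular to layering, so the layers act in series and the equivalent K is the thickness-weighted harmonic mean.
Total thickness L = 1.45 + 5.33 = 6.780 m.
Σ(b_i/K_i) = 1.45/0.0756 + 5.33/0.0540 = 117.9 d.
K_eq = L / Σ(b_i/K_i) = 6.780 / 117.9 = 0.05751 m/day.
Q = K_eq · A · (Δh/L) = 0.05751 × 1820 × (2.15/6.780) = 33.19 m³/day.

33.2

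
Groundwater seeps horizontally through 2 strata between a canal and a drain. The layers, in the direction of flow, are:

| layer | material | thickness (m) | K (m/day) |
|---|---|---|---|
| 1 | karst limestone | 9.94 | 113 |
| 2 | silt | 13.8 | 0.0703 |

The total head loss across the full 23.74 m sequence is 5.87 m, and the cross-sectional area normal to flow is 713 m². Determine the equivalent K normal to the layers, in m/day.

Flow is perpendicular to layering, so the layers act in series and the equivalent K is the thickness-weighted harmonic mean.
Total thickness L = 9.94 + 13.8 = 23.74 m.
Σ(b_i/K_i) = 9.94/113 + 13.8/0.0703 = 196.4 d.
K_eq = L / Σ(b_i/K_i) = 23.74 / 196.4 = 0.1209 m/day.

0.121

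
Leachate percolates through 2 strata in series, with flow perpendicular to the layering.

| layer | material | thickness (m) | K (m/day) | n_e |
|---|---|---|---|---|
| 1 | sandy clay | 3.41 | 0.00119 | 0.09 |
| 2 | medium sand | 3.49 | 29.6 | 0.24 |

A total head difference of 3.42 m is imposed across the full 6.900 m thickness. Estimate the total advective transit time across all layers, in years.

2.63

With flow normal to the layers, continuity requires the same specific discharge q through every layer.
Σ(b_i/K_i) = 3.41/0.00119 + 3.49/29.6 = 2866 d.
q = Δh / Σ(b_i/K_i) = 3.42 / 2866 = 0.001193 m/day.
In each layer the seepage velocity is v_i = q/n_i, so the layer transit time is t_i = b_i·n_i / q:
  layer 1 (sandy clay): t_1 = 3.41 × 0.09 / 0.001193 = 257.2 d
  layer 2 (medium sand): t_2 = 3.49 × 0.24 / 0.001193 = 701.8 d
Total t = Σ t_i = 959.0 days = 2.626 years.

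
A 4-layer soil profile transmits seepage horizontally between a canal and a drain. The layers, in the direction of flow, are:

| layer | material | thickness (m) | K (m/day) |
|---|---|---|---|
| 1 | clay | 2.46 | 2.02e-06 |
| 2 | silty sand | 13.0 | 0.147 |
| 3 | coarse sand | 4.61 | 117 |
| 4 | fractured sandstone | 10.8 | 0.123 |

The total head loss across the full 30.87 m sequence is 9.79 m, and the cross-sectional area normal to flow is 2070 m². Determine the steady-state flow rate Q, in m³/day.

0.0166

Flow is perpendicular to layering, so the layers act in series and the equivalent K is the thickness-weighted harmonic mean.
Total thickness L = 2.46 + 13.0 + 4.61 + 10.8 = 30.87 m.
Σ(b_i/K_i) = 2.46/2.02e-06 + 13.0/0.147 + 4.61/117 + 10.8/0.123 = 1.218e+06 d.
K_eq = L / Σ(b_i/K_i) = 30.87 / 1.218e+06 = 2.534e-05 m/day.
Q = K_eq · A · (Δh/L) = 2.534e-05 × 2070 × (9.79/30.87) = 0.01664 m³/day.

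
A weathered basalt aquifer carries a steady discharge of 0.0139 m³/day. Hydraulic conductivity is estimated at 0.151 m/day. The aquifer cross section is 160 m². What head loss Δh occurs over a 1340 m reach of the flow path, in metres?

0.771

From Q = K·A·i, i = Q / (K·A) = 0.0139 / (0.1510 × 160.0) = 0.0005753.
Head loss Δh = i · L = 0.0005753 × 1340 = 0.7709 m.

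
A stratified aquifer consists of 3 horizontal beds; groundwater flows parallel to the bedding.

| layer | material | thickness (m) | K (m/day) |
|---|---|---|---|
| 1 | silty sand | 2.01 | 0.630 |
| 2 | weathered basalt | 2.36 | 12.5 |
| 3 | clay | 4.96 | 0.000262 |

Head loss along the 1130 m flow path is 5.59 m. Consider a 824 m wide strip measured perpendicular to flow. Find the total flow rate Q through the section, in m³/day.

125

Flow is parallel to layering, so each bed carries its own Darcy discharge and the transmissivities add.
Σ(K_i·b_i) = 0.630×2.01 + 12.5×2.36 + 0.000262×4.96 = 30.77 m²/day.
Hydraulic gradient i = Δh / L = 5.59 / 1130 = 0.004947.
Q = Σ(K_i·b_i) · W · i = 30.77 × 824 × 0.004947 = 125.4 m³/day.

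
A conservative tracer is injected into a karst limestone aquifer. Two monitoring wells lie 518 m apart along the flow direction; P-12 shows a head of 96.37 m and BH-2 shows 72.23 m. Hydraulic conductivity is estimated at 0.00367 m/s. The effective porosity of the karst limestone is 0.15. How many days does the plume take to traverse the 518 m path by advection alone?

Convert K: 0.00367 m/s × 86400 = 317.1 m/day.
Hydraulic gradient i = (96.37 − 72.23) / 518 = 24.14 / 518 = 0.04660.
Darcy flux q = K · i = 317.1 × 0.04660 = 14.78 m/day.
Seepage velocity v = q / n_e = 14.78 / 0.15 = 98.51 m/day.
Travel time t = L / v = 518 / 98.51 = 5.258 days.

5.26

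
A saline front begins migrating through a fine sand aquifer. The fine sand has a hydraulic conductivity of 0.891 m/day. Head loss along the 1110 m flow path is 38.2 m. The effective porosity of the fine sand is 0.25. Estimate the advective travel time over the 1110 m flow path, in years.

Hydraulic gradient i = Δh / L = 38.2 / 1110 = 0.03441.
Darcy flux q = K · i = 0.8910 × 0.03441 = 0.03066 m/day.
Seepage velocity v = q / n_e = 0.03066 / 0.25 = 0.1227 m/day.
Travel time t = L / v = 1110 / 0.1227 = 9050 days = 24.78 years.

24.8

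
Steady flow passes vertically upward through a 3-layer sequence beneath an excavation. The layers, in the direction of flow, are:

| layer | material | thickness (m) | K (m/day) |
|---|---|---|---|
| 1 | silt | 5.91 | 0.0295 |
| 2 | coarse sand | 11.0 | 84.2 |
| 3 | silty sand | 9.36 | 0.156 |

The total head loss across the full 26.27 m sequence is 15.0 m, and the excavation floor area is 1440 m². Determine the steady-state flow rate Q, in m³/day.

82.9

Flow is perpendicular to layering, so the layers act in series and the equivalent K is the thickness-weighted harmonic mean.
Total thickness L = 5.91 + 11.0 + 9.36 = 26.27 m.
Σ(b_i/K_i) = 5.91/0.0295 + 11.0/84.2 + 9.36/0.156 = 260.5 d.
K_eq = L / Σ(b_i/K_i) = 26.27 / 260.5 = 0.1009 m/day.
Q = K_eq · A · (Δh/L) = 0.1009 × 1440 × (15.0/26.27) = 82.93 m³/day.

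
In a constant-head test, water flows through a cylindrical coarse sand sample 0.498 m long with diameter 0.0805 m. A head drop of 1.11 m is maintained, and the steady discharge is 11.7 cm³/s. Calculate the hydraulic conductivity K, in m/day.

Cross-sectional area A = π·(d/2)² = π × (0.0805/2)² = 0.005090 m².
Convert discharge: 11.7 cm³/s = 1.170e-05 m³/s.
Darcy's law rearranged: K = Q·L / (A·Δh) = 1.170e-05 × 0.498 / (0.005090 × 1.11) = 0.001031 m/s = 89.11 m/day.

89.1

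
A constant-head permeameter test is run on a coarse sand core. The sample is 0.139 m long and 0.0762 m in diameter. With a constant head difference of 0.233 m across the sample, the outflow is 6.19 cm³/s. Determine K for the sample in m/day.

Cross-sectional area A = π·(d/2)² = π × (0.0762/2)² = 0.004560 m².
Convert discharge: 6.19 cm³/s = 6.190e-06 m³/s.
Darcy's law rearranged: K = Q·L / (A·Δh) = 6.190e-06 × 0.139 / (0.004560 × 0.233) = 0.0008097 m/s = 69.96 m/day.

70.0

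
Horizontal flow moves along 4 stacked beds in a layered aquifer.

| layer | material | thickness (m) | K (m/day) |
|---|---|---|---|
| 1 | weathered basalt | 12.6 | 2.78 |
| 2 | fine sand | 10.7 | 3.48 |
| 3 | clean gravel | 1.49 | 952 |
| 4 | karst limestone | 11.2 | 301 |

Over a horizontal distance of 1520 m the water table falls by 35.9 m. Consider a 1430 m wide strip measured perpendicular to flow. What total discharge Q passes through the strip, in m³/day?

Flow is parallel to layering, so each bed carries its own Darcy discharge and the transmissivities add.
Σ(K_i·b_i) = 2.78×12.6 + 3.48×10.7 + 952×1.49 + 301×11.2 = 4862 m²/day.
Hydraulic gradient i = Δh / L = 35.9 / 1520 = 0.02362.
Q = Σ(K_i·b_i) · W · i = 4862 × 1430 × 0.02362 = 1.642e+05 m³/day.

164000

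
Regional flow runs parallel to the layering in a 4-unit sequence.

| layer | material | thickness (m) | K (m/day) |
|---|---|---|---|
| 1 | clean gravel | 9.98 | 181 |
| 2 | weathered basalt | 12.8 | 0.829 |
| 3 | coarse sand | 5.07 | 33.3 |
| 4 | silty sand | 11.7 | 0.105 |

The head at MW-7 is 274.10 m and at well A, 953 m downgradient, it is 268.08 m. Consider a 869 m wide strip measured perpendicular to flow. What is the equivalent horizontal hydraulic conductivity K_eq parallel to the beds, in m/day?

50.2

Flow is parallel to layering, so each bed carries its own Darcy discharge and the transmissivities add.
Σ(K_i·b_i) = 181×9.98 + 0.829×12.8 + 33.3×5.07 + 0.105×11.7 = 1987 m²/day.
Total thickness b = 39.55 m, so K_eq = Σ(K_i·b_i)/b = 50.24 m/day.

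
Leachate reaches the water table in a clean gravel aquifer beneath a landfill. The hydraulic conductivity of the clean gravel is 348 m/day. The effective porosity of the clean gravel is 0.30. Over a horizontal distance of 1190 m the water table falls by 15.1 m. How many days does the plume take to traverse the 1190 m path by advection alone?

80.8

Hydraulic gradient i = Δh / L = 15.1 / 1190 = 0.01269.
Darcy flux q = K · i = 348.0 × 0.01269 = 4.416 m/day.
Seepage velocity v = q / n_e = 4.416 / 0.30 = 14.72 m/day.
Travel time t = L / v = 1190 / 14.72 = 80.85 days.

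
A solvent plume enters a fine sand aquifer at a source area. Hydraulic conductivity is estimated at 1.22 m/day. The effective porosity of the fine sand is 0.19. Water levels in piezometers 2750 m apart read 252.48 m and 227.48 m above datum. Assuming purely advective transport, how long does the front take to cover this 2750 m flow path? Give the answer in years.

129

Hydraulic gradient i = (252.48 − 227.48) / 2750 = 25 / 2750 = 0.009091.
Darcy flux q = K · i = 1.220 × 0.009091 = 0.01109 m/day.
Seepage velocity v = q / n_e = 0.01109 / 0.19 = 0.05837 m/day.
Travel time t = L / v = 2750 / 0.05837 = 47111 days = 129.0 years.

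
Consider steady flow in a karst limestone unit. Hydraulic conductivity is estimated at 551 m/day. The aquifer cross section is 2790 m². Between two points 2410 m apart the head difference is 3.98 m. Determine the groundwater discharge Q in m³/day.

Hydraulic gradient i = Δh / L = 3.98 / 2410 = 0.001651.
Darcy's law: Q = K · A · i = 551.0 × 2790 × 0.001651 = 2539 m³/day.

2540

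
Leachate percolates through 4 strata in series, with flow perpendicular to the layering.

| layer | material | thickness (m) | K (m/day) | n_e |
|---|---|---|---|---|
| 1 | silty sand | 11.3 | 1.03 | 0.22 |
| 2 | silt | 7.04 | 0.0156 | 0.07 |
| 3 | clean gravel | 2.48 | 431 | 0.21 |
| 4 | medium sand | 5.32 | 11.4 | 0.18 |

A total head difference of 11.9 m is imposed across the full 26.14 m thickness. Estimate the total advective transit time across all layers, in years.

0.475

With flow normal to the layers, continuity requires the same specific discharge q through every layer.
Σ(b_i/K_i) = 11.3/1.03 + 7.04/0.0156 + 2.48/431 + 5.32/11.4 = 462.7 d.
q = Δh / Σ(b_i/K_i) = 11.9 / 462.7 = 0.02572 m/day.
In each layer the seepage velocity is v_i = q/n_i, so the layer transit time is t_i = b_i·n_i / q:
  layer 1 (silty sand): t_1 = 11.3 × 0.22 / 0.02572 = 96.67 d
  layer 2 (silt): t_2 = 7.04 × 0.07 / 0.02572 = 19.16 d
  layer 3 (clean gravel): t_3 = 2.48 × 0.21 / 0.02572 = 20.25 d
  layer 4 (medium sand): t_4 = 5.32 × 0.18 / 0.02572 = 37.24 d
Total t = Σ t_i = 173.3 days = 0.4745 years.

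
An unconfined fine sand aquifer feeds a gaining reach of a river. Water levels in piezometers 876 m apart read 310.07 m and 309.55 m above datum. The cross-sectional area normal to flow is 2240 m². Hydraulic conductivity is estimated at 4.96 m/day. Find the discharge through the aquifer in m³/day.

6.60

Hydraulic gradient i = (310.07 − 309.55) / 876 = 0.52 / 876 = 0.0005936.
Darcy's law: Q = K · A · i = 4.960 × 2240 × 0.0005936 = 6.595 m³/day.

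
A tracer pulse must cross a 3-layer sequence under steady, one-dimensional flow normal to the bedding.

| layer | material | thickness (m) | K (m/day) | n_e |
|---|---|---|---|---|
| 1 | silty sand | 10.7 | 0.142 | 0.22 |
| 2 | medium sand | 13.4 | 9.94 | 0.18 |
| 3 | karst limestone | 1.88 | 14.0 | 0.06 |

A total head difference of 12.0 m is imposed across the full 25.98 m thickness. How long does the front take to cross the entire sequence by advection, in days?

With flow normal to the layers, continuity requires the same specific discharge q through every layer.
Σ(b_i/K_i) = 10.7/0.142 + 13.4/9.94 + 1.88/14.0 = 76.83 d.
q = Δh / Σ(b_i/K_i) = 12.0 / 76.83 = 0.1562 m/day.
In each layer the seepage velocity is v_i = q/n_i, so the layer transit time is t_i = b_i·n_i / q:
  layer 1 (silty sand): t_1 = 10.7 × 0.22 / 0.1562 = 15.07 d
  layer 2 (medium sand): t_2 = 13.4 × 0.18 / 0.1562 = 15.44 d
  layer 3 (karst limestone): t_3 = 1.88 × 0.06 / 0.1562 = 0.7222 d
Total t = Σ t_i = 31.24 days.

31.2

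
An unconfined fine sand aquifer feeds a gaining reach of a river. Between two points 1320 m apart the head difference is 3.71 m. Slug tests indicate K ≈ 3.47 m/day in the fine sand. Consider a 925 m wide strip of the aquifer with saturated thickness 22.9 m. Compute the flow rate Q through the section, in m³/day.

207

Cross-sectional area A = 925 × 22.9 = 21182 m².
Hydraulic gradient i = Δh / L = 3.71 / 1320 = 0.002811.
Darcy's law: Q = K · A · i = 3.470 × 21182 × 0.002811 = 206.6 m³/day.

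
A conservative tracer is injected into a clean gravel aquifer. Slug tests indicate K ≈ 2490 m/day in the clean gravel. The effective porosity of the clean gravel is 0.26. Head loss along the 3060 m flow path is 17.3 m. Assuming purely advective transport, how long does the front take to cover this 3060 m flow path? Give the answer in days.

56.5

Hydraulic gradient i = Δh / L = 17.3 / 3060 = 0.005654.
Darcy flux q = K · i = 2490 × 0.005654 = 14.08 m/day.
Seepage velocity v = q / n_e = 14.08 / 0.26 = 54.14 m/day.
Travel time t = L / v = 3060 / 54.14 = 56.52 days.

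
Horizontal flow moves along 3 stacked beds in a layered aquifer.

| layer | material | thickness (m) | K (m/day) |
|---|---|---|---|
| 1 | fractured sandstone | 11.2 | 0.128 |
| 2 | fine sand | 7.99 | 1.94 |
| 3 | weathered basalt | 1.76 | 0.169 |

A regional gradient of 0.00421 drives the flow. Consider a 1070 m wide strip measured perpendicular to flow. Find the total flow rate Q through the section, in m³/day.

77.6

Flow is parallel to layering, so each bed carries its own Darcy discharge and the transmissivities add.
Σ(K_i·b_i) = 0.128×11.2 + 1.94×7.99 + 0.169×1.76 = 17.23 m²/day.
Hydraulic gradient i = 0.00421.
Q = Σ(K_i·b_i) · W · i = 17.23 × 1070 × 0.004210 = 77.62 m³/day.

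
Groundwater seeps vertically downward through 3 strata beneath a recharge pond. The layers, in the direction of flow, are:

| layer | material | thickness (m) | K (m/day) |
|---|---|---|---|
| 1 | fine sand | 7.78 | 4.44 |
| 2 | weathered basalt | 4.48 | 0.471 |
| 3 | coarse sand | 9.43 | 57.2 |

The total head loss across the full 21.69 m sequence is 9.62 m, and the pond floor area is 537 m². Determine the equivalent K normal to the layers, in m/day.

1.90

Flow is perpendicular to layering, so the layers act in series and the equivalent K is the thickness-weighted harmonic mean.
Total thickness L = 7.78 + 4.48 + 9.43 = 21.69 m.
Σ(b_i/K_i) = 7.78/4.44 + 4.48/0.471 + 9.43/57.2 = 11.43 d.
K_eq = L / Σ(b_i/K_i) = 21.69 / 11.43 = 1.898 m/day.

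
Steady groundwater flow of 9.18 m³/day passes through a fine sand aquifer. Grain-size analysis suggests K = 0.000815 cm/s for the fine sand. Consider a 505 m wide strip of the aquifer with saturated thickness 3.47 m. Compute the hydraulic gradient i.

0.00744

Convert K: 0.000815 cm/s × 864 = 0.7042 m/day.
Cross-sectional area A = 505 × 3.47 = 1752 m².
From Q = K·A·i, i = Q / (K·A) = 9.18 / (0.7042 × 1752) = 0.007440.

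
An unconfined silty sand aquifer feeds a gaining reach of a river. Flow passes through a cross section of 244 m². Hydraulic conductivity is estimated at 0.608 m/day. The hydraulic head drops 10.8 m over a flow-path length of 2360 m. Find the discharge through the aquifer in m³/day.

0.679

Hydraulic gradient i = Δh / L = 10.8 / 2360 = 0.004576.
Darcy's law: Q = K · A · i = 0.6080 × 244.0 × 0.004576 = 0.6789 m³/day.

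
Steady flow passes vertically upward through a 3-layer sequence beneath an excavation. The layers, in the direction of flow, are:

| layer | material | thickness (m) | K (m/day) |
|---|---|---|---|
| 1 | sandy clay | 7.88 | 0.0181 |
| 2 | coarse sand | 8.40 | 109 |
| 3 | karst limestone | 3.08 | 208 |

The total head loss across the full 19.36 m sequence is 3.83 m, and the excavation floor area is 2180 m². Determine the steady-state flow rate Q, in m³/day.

Flow is perpendicular to layering, so the layers act in series and the equivalent K is the thickness-weighted harmonic mean.
Total thickness L = 7.88 + 8.40 + 3.08 = 19.36 m.
Σ(b_i/K_i) = 7.88/0.0181 + 8.40/109 + 3.08/208 = 435.5 d.
K_eq = L / Σ(b_i/K_i) = 19.36 / 435.5 = 0.04446 m/day.
Q = K_eq · A · (Δh/L) = 0.04446 × 2180 × (3.83/19.36) = 19.17 m³/day.

19.2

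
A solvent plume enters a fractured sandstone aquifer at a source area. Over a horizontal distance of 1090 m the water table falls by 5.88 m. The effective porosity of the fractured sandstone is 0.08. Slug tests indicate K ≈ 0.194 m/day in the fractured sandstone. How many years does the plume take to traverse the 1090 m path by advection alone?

228

Hydraulic gradient i = Δh / L = 5.88 / 1090 = 0.005394.
Darcy flux q = K · i = 0.1940 × 0.005394 = 0.001047 m/day.
Seepage velocity v = q / n_e = 0.001047 / 0.08 = 0.01308 m/day.
Travel time t = L / v = 1090 / 0.01308 = 83323 days = 228.1 years.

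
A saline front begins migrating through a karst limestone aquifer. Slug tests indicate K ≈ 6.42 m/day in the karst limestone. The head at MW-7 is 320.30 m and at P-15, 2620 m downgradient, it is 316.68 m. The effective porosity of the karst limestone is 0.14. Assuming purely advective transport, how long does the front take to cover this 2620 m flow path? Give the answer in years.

Hydraulic gradient i = (320.30 − 316.68) / 2620 = 3.62 / 2620 = 0.001382.
Darcy flux q = K · i = 6.420 × 0.001382 = 0.008870 m/day.
Seepage velocity v = q / n_e = 0.008870 / 0.14 = 0.06336 m/day.
Travel time t = L / v = 2620 / 0.06336 = 41351 days = 113.2 years.

113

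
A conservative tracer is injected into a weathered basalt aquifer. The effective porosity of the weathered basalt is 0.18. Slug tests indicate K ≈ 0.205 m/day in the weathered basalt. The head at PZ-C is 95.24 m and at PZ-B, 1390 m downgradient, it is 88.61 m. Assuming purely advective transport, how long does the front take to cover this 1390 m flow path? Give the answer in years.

701

Hydraulic gradient i = (95.24 − 88.61) / 1390 = 6.63 / 1390 = 0.004770.
Darcy flux q = K · i = 0.2050 × 0.004770 = 0.0009778 m/day.
Seepage velocity v = q / n_e = 0.0009778 / 0.18 = 0.005432 m/day.
Travel time t = L / v = 1390 / 0.005432 = 2.559e+05 days = 700.6 years.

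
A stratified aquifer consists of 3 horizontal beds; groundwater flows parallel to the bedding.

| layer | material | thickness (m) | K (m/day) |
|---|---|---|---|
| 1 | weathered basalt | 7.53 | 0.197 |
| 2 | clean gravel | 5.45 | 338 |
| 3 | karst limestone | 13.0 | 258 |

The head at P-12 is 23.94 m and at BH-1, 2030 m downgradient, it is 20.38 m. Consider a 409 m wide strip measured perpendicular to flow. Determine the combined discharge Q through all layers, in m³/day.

Flow is parallel to layering, so each bed carries its own Darcy discharge and the transmissivities add.
Σ(K_i·b_i) = 0.197×7.53 + 338×5.45 + 258×13.0 = 5198 m²/day.
Hydraulic gradient i = (23.94 − 20.38) / 2030 = 3.56 / 2030 = 0.001754.
Q = Σ(K_i·b_i) · W · i = 5198 × 409 × 0.001754 = 3728 m³/day.

3730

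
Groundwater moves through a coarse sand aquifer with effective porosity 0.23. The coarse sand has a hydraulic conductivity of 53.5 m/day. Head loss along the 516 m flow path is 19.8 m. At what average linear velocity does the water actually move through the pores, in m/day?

8.93

Hydraulic gradient i = Δh / L = 19.8 / 516 = 0.03837.
Darcy flux q = K · i = 53.50 × 0.03837 = 2.053 m/day.
Seepage velocity v = q / n_e = 2.053 / 0.23 = 8.926 m/day.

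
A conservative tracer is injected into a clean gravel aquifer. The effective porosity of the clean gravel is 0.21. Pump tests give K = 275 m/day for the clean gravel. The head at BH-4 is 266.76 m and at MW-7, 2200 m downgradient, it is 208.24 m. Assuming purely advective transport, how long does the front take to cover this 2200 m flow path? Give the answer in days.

Hydraulic gradient i = (266.76 − 208.24) / 2200 = 58.52 / 2200 = 0.02660.
Darcy flux q = K · i = 275.0 × 0.02660 = 7.315 m/day.
Seepage velocity v = q / n_e = 7.315 / 0.21 = 34.83 m/day.
Travel time t = L / v = 2200 / 34.83 = 63.16 days.

63.2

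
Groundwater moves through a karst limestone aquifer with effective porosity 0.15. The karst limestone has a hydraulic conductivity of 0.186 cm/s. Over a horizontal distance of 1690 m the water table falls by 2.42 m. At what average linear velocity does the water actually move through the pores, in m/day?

Convert K: 0.186 cm/s × 864 = 160.7 m/day.
Hydraulic gradient i = Δh / L = 2.42 / 1690 = 0.001432.
Darcy flux q = K · i = 160.7 × 0.001432 = 0.2301 m/day.
Seepage velocity v = q / n_e = 0.2301 / 0.15 = 1.534 m/day.

1.53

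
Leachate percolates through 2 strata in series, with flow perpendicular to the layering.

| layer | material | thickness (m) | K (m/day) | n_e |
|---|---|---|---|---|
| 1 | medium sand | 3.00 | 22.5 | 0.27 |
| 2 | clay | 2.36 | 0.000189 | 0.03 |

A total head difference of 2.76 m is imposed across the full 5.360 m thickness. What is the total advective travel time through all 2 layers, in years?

With flow normal to the layers, continuity requires the same specific discharge q through every layer.
Σ(b_i/K_i) = 3.00/22.5 + 2.36/0.000189 = 12487 d.
q = Δh / Σ(b_i/K_i) = 2.76 / 12487 = 0.0002210 m/day.
In each layer the seepage velocity is v_i = q/n_i, so the layer transit time is t_i = b_i·n_i / q:
  layer 1 (medium sand): t_1 = 3.00 × 0.27 / 0.0002210 = 3665 d
  layer 2 (clay): t_2 = 2.36 × 0.03 / 0.0002210 = 320.3 d
Total t = Σ t_i = 3985 days = 10.91 years.

10.9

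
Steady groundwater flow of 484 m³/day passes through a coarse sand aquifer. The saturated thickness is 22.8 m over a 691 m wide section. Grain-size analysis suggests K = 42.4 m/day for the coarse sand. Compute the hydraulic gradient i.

0.000725

Cross-sectional area A = 691 × 22.8 = 15755 m².
From Q = K·A·i, i = Q / (K·A) = 484 / (42.40 × 15755) = 0.0007245.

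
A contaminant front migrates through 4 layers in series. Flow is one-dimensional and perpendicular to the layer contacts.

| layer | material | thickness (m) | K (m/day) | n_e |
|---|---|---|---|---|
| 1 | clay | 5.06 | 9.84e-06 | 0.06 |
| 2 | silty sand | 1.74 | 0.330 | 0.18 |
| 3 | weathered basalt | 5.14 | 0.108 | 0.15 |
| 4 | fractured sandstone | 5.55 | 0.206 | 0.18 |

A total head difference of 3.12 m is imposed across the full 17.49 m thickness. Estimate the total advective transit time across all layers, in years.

1080

With flow normal to the layers, continuity requires the same specific discharge q through every layer.
Σ(b_i/K_i) = 5.06/9.84e-06 + 1.74/0.330 + 5.14/0.108 + 5.55/0.206 = 5.143e+05 d.
q = Δh / Σ(b_i/K_i) = 3.12 / 5.143e+05 = 6.066e-06 m/day.
In each layer the seepage velocity is v_i = q/n_i, so the layer transit time is t_i = b_i·n_i / q:
  layer 1 (clay): t_1 = 5.06 × 0.06 / 6.066e-06 = 50046 d
  layer 2 (silty sand): t_2 = 1.74 × 0.18 / 6.066e-06 = 51629 d
  layer 3 (weathered basalt): t_3 = 5.14 × 0.15 / 6.066e-06 = 1.271e+05 d
  layer 4 (fractured sandstone): t_4 = 5.55 × 0.18 / 6.066e-06 = 1.647e+05 d
Total t = Σ t_i = 3.934e+05 days = 1077 years.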